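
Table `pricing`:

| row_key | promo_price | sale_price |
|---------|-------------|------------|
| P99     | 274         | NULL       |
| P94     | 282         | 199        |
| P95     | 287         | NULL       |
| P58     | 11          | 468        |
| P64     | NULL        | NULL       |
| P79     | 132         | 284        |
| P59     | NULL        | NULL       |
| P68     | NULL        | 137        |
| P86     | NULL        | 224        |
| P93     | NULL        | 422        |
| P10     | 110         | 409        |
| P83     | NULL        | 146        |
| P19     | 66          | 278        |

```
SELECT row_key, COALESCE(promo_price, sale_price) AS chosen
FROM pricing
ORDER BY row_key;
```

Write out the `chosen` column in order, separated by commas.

110, 66, 11, NULL, NULL, 137, 132, 146, 224, 422, 282, 287, 274

row_key=P10: promo_price=110 → 110
row_key=P19: promo_price=66 → 66
row_key=P58: promo_price=11 → 11
row_key=P59: promo_price=NULL, sale_price=NULL (all NULL) → NULL
row_key=P64: promo_price=NULL, sale_price=NULL (all NULL) → NULL
row_key=P68: promo_price=NULL, sale_price=137 → 137
row_key=P79: promo_price=132 → 132
row_key=P83: promo_price=NULL, sale_price=146 → 146
row_key=P86: promo_price=NULL, sale_price=224 → 224
row_key=P93: promo_price=NULL, sale_price=422 → 422
row_key=P94: promo_price=282 → 282
row_key=P95: promo_price=287 → 287
row_key=P99: promo_price=274 → 274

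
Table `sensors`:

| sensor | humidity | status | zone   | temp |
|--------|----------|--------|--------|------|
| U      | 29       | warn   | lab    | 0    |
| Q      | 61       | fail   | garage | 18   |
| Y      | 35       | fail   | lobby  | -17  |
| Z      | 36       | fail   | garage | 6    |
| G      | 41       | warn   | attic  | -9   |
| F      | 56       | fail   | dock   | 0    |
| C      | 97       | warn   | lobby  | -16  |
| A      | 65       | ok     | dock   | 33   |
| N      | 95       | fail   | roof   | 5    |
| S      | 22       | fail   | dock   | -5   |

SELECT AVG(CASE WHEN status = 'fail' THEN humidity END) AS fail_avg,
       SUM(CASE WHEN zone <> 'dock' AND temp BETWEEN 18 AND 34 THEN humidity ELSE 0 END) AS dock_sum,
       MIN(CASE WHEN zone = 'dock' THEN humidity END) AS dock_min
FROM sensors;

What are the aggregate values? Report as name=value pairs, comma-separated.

fail_avg=50.8333333333, dock_sum=61, dock_min=22

[fail_avg: status = 'fail']
sensor=U: ✗
sensor=Q: ✓ → 61
sensor=Y: ✓ → 35
sensor=Z: ✓ → 36
sensor=G: ✗
sensor=F: ✓ → 56
sensor=C: ✗
sensor=A: ✗
sensor=N: ✓ → 95
sensor=S: ✓ → 22
fail_avg = (61 + 35 + 36 + 56 + 95 + 22) / 6 = 50.8333333333
—
[dock_sum: zone <> 'dock' AND temp BETWEEN 18 AND 34]
sensor=U: ✗
sensor=Q: ✓ → 61
sensor=Y: ✗
sensor=Z: ✗
sensor=G: ✗
sensor=F: ✗
sensor=C: ✗
sensor=A: ✗
sensor=N: ✗
sensor=S: ✗
dock_sum = 61
—
[dock_min: zone = 'dock']
sensor=U: ✗
sensor=Q: ✗
sensor=Y: ✗
sensor=Z: ✗
sensor=G: ✗
sensor=F: ✓ → 56
sensor=C: ✗
sensor=A: ✓ → 65
sensor=N: ✗
sensor=S: ✓ → 22
dock_min = MIN(56, 65, 22) = 22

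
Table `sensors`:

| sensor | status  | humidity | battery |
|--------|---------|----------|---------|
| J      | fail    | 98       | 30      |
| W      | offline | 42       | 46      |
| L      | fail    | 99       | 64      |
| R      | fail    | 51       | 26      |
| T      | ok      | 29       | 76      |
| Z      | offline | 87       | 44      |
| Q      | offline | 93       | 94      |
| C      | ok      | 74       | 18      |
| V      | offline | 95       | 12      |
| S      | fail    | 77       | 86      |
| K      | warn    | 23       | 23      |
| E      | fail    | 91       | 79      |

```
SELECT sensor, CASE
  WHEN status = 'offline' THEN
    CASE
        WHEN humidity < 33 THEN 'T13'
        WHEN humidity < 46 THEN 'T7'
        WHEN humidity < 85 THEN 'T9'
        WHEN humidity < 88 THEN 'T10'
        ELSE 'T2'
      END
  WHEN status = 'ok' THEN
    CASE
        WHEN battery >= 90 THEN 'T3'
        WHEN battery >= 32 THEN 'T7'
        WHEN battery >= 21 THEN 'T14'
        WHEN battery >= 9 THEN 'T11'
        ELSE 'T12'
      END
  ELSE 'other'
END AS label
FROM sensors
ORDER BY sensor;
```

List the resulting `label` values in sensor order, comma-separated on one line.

sensor=C: status='ok' → inner[battery >= 9] → T11
sensor=E: status='fail' → outer ELSE → other
sensor=J: status='fail' → outer ELSE → other
sensor=K: status='warn' → outer ELSE → other
sensor=L: status='fail' → outer ELSE → other
sensor=Q: status='offline' → inner[ELSE] → T2
sensor=R: status='fail' → outer ELSE → other
sensor=S: status='fail' → outer ELSE → other
sensor=T: status='ok' → inner[battery >= 32] → T7
sensor=V: status='offline' → inner[ELSE] → T2
sensor=W: status='offline' → inner[humidity < 46] → T7
sensor=Z: status='offline' → inner[humidity < 88] → T10

T11, other, other, other, other, T2, other, other, T7, T2, T7, T10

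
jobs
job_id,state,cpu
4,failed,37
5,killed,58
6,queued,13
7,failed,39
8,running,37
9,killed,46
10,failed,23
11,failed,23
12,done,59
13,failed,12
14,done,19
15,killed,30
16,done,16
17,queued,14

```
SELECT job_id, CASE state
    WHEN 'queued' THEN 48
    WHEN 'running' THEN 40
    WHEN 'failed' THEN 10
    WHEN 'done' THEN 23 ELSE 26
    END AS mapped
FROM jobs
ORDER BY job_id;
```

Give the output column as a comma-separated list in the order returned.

10, 26, 48, 10, 40, 26, 10, 10, 23, 10, 23, 26, 23, 48

job_id=4: state='failed' → 10
job_id=5: ELSE → 26
job_id=6: state='queued' → 48
job_id=7: state='failed' → 10
job_id=8: state='running' → 40
job_id=9: ELSE → 26
job_id=10: state='failed' → 10
job_id=11: state='failed' → 10
job_id=12: state='done' → 23
job_id=13: state='failed' → 10
job_id=14: state='done' → 23
job_id=15: ELSE → 26
job_id=16: state='done' → 23
job_id=17: state='queued' → 48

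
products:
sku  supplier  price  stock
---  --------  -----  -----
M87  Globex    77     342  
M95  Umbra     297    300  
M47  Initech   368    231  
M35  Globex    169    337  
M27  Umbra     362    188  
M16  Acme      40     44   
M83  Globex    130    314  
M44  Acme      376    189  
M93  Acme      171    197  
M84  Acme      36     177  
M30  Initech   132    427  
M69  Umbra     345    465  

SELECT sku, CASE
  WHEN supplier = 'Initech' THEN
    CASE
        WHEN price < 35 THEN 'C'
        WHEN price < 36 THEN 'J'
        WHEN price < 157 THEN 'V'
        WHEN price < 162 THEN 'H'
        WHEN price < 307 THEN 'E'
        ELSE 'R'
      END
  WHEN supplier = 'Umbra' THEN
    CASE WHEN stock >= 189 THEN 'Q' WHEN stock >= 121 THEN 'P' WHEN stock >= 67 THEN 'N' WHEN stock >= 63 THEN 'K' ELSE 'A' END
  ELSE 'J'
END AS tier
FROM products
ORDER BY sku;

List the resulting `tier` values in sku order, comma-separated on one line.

sku=M16: supplier='Acme' → outer ELSE → J
sku=M27: supplier='Umbra' → inner[stock >= 121] → P
sku=M30: supplier='Initech' → inner[price < 157] → V
sku=M35: supplier='Globex' → outer ELSE → J
sku=M44: supplier='Acme' → outer ELSE → J
sku=M47: supplier='Initech' → inner[ELSE] → R
sku=M69: supplier='Umbra' → inner[stock >= 189] → Q
sku=M83: supplier='Globex' → outer ELSE → J
sku=M84: supplier='Acme' → outer ELSE → J
sku=M87: supplier='Globex' → outer ELSE → J
sku=M93: supplier='Acme' → outer ELSE → J
sku=M95: supplier='Umbra' → inner[stock >= 189] → Q

J, P, V, J, J, R, Q, J, J, J, J, Q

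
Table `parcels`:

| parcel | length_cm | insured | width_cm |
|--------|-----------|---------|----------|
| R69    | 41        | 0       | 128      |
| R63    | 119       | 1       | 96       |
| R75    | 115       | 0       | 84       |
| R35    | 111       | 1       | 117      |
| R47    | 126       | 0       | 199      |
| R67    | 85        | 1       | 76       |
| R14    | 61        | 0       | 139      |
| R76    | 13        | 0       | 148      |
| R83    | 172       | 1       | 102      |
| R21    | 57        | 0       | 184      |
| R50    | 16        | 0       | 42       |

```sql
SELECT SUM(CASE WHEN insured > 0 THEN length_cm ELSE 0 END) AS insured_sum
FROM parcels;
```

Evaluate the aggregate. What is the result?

parcel=R69: ✗
parcel=R63: ✓ → 119
parcel=R75: ✗
parcel=R35: ✓ → 111
parcel=R47: ✗
parcel=R67: ✓ → 85
parcel=R14: ✗
parcel=R76: ✗
parcel=R83: ✓ → 172
parcel=R21: ✗
parcel=R50: ✗
insured_sum = 119 + 111 + 85 + 172 = 487

487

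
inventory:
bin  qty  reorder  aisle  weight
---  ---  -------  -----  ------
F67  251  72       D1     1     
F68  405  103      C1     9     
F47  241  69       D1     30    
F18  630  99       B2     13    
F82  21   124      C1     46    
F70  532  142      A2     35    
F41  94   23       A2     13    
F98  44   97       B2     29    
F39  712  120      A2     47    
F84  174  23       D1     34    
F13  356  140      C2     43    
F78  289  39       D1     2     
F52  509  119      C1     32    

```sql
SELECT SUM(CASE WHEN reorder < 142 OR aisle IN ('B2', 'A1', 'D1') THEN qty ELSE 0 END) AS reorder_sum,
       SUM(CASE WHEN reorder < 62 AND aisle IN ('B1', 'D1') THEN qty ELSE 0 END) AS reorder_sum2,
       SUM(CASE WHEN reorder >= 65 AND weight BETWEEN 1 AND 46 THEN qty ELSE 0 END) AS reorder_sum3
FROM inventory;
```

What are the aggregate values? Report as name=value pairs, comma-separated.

reorder_sum=3726, reorder_sum2=463, reorder_sum3=2989

[reorder_sum: reorder < 142 OR aisle IN ('B2', 'A1', 'D1')]
bin=F67: ✓ → 251
bin=F68: ✓ → 405
bin=F47: ✓ → 241
bin=F18: ✓ → 630
bin=F82: ✓ → 21
bin=F70: ✗
bin=F41: ✓ → 94
bin=F98: ✓ → 44
bin=F39: ✓ → 712
bin=F84: ✓ → 174
bin=F13: ✓ → 356
bin=F78: ✓ → 289
bin=F52: ✓ → 509
reorder_sum = 251 + 405 + 241 + 630 + 21 + 94 + 44 + 712 + 174 + 356 + 289 + 509 = 3726
—
[reorder_sum2: reorder < 62 AND aisle IN ('B1', 'D1')]
bin=F67: ✗
bin=F68: ✗
bin=F47: ✗
bin=F18: ✗
bin=F82: ✗
bin=F70: ✗
bin=F41: ✗
bin=F98: ✗
bin=F39: ✗
bin=F84: ✓ → 174
bin=F13: ✗
bin=F78: ✓ → 289
bin=F52: ✗
reorder_sum2 = 174 + 289 = 463
—
[reorder_sum3: reorder >= 65 AND weight BETWEEN 1 AND 46]
bin=F67: ✓ → 251
bin=F68: ✓ → 405
bin=F47: ✓ → 241
bin=F18: ✓ → 630
bin=F82: ✓ → 21
bin=F70: ✓ → 532
bin=F41: ✗
bin=F98: ✓ → 44
bin=F39: ✗
bin=F84: ✗
bin=F13: ✓ → 356
bin=F78: ✗
bin=F52: ✓ → 509
reorder_sum3 = 251 + 405 + 241 + 630 + 21 + 532 + 44 + 356 + 509 = 2989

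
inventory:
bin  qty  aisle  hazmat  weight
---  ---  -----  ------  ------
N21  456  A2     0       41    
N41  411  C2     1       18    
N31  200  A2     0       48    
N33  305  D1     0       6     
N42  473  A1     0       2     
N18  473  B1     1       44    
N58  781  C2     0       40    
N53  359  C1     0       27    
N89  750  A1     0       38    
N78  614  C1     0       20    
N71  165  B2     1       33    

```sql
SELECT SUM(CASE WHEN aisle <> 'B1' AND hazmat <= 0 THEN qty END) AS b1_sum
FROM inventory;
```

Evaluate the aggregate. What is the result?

bin=N21: ✓ → 456
bin=N41: ✗
bin=N31: ✓ → 200
bin=N33: ✓ → 305
bin=N42: ✓ → 473
bin=N18: ✗
bin=N58: ✓ → 781
bin=N53: ✓ → 359
bin=N89: ✓ → 750
bin=N78: ✓ → 614
bin=N71: ✗
b1_sum = 456 + 200 + 305 + 473 + 781 + 359 + 750 + 614 = 3938

3938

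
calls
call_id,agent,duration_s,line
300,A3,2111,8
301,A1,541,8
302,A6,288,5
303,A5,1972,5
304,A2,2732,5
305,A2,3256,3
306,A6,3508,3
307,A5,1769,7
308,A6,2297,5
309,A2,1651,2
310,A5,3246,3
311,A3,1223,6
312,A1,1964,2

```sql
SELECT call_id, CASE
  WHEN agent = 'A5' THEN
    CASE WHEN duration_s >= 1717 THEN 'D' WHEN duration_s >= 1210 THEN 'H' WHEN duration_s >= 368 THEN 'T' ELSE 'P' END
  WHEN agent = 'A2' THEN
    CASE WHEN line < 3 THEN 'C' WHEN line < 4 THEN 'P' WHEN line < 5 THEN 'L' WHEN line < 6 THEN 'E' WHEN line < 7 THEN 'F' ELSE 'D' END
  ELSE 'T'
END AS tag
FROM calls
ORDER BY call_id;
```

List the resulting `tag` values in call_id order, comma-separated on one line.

T, T, T, D, E, P, T, D, T, C, D, T, T

call_id=300: agent='A3' → outer ELSE → T
call_id=301: agent='A1' → outer ELSE → T
call_id=302: agent='A6' → outer ELSE → T
call_id=303: agent='A5' → inner[duration_s >= 1717] → D
call_id=304: agent='A2' → inner[line < 6] → E
call_id=305: agent='A2' → inner[line < 4] → P
call_id=306: agent='A6' → outer ELSE → T
call_id=307: agent='A5' → inner[duration_s >= 1717] → D
call_id=308: agent='A6' → outer ELSE → T
call_id=309: agent='A2' → inner[line < 3] → C
call_id=310: agent='A5' → inner[duration_s >= 1717] → D
call_id=311: agent='A3' → outer ELSE → T
call_id=312: agent='A1' → outer ELSE → T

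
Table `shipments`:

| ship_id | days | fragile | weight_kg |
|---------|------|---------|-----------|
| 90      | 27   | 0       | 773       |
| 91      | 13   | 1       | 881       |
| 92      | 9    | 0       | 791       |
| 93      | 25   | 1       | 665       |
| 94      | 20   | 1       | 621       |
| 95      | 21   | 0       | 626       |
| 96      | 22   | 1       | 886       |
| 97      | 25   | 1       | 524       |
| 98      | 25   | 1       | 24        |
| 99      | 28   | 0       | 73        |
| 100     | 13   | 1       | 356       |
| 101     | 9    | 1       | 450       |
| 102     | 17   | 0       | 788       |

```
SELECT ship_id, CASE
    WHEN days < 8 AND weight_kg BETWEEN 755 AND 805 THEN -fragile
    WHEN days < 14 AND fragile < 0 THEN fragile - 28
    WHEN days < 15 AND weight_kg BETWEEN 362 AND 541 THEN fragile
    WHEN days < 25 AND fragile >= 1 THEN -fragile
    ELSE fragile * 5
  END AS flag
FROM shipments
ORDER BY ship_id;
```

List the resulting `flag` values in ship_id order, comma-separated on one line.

0, -1, 0, 5, -1, 0, -1, 5, 5, 0, -1, 1, 0

ship_id=90: ELSE → 0
ship_id=91: days < 25 AND fragile >= 1 → -1
ship_id=92: ELSE → 0
ship_id=93: ELSE → 5
ship_id=94: days < 25 AND fragile >= 1 → -1
ship_id=95: ELSE → 0
ship_id=96: days < 25 AND fragile >= 1 → -1
ship_id=97: ELSE → 5
ship_id=98: ELSE → 5
ship_id=99: ELSE → 0
ship_id=100: days < 25 AND fragile >= 1 → -1
ship_id=101: days < 15 AND weight_kg BETWEEN 362 AND 541 → 1
ship_id=102: ELSE → 0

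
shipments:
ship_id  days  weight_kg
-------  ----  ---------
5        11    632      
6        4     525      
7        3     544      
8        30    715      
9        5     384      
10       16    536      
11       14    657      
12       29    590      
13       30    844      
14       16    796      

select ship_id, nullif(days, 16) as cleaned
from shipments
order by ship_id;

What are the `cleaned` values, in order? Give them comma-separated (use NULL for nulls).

11, 4, 3, 30, 5, NULL, 14, 29, 30, NULL

ship_id=5: days=11 vs 16: differ → 11
ship_id=6: days=4 vs 16: differ → 4
ship_id=7: days=3 vs 16: differ → 3
ship_id=8: days=30 vs 16: differ → 30
ship_id=9: days=5 vs 16: differ → 5
ship_id=10: days=16 vs 16: equal → NULL
ship_id=11: days=14 vs 16: differ → 14
ship_id=12: days=29 vs 16: differ → 29
ship_id=13: days=30 vs 16: differ → 30
ship_id=14: days=16 vs 16: equal → NULL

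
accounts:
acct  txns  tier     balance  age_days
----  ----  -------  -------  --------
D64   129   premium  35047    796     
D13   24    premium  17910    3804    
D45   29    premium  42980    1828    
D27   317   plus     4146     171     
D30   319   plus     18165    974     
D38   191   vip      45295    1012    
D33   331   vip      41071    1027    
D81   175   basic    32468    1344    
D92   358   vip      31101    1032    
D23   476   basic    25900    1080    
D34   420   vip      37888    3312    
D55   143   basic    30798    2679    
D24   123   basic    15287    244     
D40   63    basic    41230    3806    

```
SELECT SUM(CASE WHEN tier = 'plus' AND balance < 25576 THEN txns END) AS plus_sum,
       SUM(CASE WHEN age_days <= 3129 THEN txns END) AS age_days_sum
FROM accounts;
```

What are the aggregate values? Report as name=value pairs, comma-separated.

[plus_sum: tier = 'plus' AND balance < 25576]
acct=D64: ✗
acct=D13: ✗
acct=D45: ✗
acct=D27: ✓ → 317
acct=D30: ✓ → 319
acct=D38: ✗
acct=D33: ✗
acct=D81: ✗
acct=D92: ✗
acct=D23: ✗
acct=D34: ✗
acct=D55: ✗
acct=D24: ✗
acct=D40: ✗
plus_sum = 317 + 319 = 636
—
[age_days_sum: age_days <= 3129]
acct=D64: ✓ → 129
acct=D13: ✗
acct=D45: ✓ → 29
acct=D27: ✓ → 317
acct=D30: ✓ → 319
acct=D38: ✓ → 191
acct=D33: ✓ → 331
acct=D81: ✓ → 175
acct=D92: ✓ → 358
acct=D23: ✓ → 476
acct=D34: ✗
acct=D55: ✓ → 143
acct=D24: ✓ → 123
acct=D40: ✗
age_days_sum = 129 + 29 + 317 + 319 + 191 + 331 + 175 + 358 + 476 + 143 + 123 = 2591

plus_sum=636, age_days_sum=2591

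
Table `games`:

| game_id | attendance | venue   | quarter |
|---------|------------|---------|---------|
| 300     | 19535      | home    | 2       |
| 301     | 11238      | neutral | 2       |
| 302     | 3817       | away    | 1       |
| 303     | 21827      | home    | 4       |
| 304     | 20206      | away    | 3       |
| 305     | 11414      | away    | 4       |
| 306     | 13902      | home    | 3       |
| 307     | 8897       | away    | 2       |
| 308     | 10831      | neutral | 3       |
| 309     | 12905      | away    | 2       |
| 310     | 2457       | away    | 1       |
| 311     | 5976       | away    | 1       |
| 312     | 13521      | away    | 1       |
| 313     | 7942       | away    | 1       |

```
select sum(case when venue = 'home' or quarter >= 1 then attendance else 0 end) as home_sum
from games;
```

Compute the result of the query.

game_id=300: ✓ → 19535
game_id=301: ✓ → 11238
game_id=302: ✓ → 3817
game_id=303: ✓ → 21827
game_id=304: ✓ → 20206
game_id=305: ✓ → 11414
game_id=306: ✓ → 13902
game_id=307: ✓ → 8897
game_id=308: ✓ → 10831
game_id=309: ✓ → 12905
game_id=310: ✓ → 2457
game_id=311: ✓ → 5976
game_id=312: ✓ → 13521
game_id=313: ✓ → 7942
home_sum = 19535 + 11238 + 3817 + 21827 + 20206 + 11414 + 13902 + 8897 + 10831 + 12905 + 2457 + 5976 + 13521 + 7942 = 164468

164468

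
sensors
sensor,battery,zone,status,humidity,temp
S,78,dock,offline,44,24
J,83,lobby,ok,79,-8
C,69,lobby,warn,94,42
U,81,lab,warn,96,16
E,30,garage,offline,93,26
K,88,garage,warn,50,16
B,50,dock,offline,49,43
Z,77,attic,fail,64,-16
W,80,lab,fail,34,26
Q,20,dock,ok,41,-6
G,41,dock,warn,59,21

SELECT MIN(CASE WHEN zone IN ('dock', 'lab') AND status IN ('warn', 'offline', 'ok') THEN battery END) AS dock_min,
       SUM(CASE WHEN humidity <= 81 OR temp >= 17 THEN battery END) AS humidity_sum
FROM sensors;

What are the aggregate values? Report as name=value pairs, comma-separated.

dock_min=20, humidity_sum=616

[dock_min: zone IN ('dock', 'lab') AND status IN ('warn', 'offline', 'ok')]
sensor=S: ✓ → 78
sensor=J: ✗
sensor=C: ✗
sensor=U: ✓ → 81
sensor=E: ✗
sensor=K: ✗
sensor=B: ✓ → 50
sensor=Z: ✗
sensor=W: ✗
sensor=Q: ✓ → 20
sensor=G: ✓ → 41
dock_min = MIN(78, 81, 50, 20, 41) = 20
—
[humidity_sum: humidity <= 81 OR temp >= 17]
sensor=S: ✓ → 78
sensor=J: ✓ → 83
sensor=C: ✓ → 69
sensor=U: ✗
sensor=E: ✓ → 30
sensor=K: ✓ → 88
sensor=B: ✓ → 50
sensor=Z: ✓ → 77
sensor=W: ✓ → 80
sensor=Q: ✓ → 20
sensor=G: ✓ → 41
humidity_sum = 78 + 83 + 69 + 30 + 88 + 50 + 77 + 80 + 20 + 41 = 616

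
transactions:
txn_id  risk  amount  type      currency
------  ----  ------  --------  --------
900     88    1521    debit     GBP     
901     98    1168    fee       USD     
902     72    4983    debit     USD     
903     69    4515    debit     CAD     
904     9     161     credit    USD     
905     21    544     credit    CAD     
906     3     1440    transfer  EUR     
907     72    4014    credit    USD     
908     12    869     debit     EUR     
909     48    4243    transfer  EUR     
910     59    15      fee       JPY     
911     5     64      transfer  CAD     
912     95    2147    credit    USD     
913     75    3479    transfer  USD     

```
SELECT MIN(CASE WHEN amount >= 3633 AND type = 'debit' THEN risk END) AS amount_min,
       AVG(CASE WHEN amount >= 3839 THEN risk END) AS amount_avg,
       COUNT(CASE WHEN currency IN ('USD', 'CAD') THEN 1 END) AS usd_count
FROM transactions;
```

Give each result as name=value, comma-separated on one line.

amount_min=69, amount_avg=65.25, usd_count=9

[amount_min: amount >= 3633 AND type = 'debit']
txn_id=900: ✗
txn_id=901: ✗
txn_id=902: ✓ → 72
txn_id=903: ✓ → 69
txn_id=904: ✗
txn_id=905: ✗
txn_id=906: ✗
txn_id=907: ✗
txn_id=908: ✗
txn_id=909: ✗
txn_id=910: ✗
txn_id=911: ✗
txn_id=912: ✗
txn_id=913: ✗
amount_min = MIN(72, 69) = 69
—
[amount_avg: amount >= 3839]
txn_id=900: ✗
txn_id=901: ✗
txn_id=902: ✓ → 72
txn_id=903: ✓ → 69
txn_id=904: ✗
txn_id=905: ✗
txn_id=906: ✗
txn_id=907: ✓ → 72
txn_id=908: ✗
txn_id=909: ✓ → 48
txn_id=910: ✗
txn_id=911: ✗
txn_id=912: ✗
txn_id=913: ✗
amount_avg = (72 + 69 + 72 + 48) / 4 = 65.25
—
[usd_count: currency IN ('USD', 'CAD')]
txn_id=900: ✗
txn_id=901: ✓ → 1
txn_id=902: ✓ → 1
txn_id=903: ✓ → 1
txn_id=904: ✓ → 1
txn_id=905: ✓ → 1
txn_id=906: ✗
txn_id=907: ✓ → 1
txn_id=908: ✗
txn_id=909: ✗
txn_id=910: ✗
txn_id=911: ✓ → 1
txn_id=912: ✓ → 1
txn_id=913: ✓ → 1
usd_count = COUNT(1, 1, 1, 1, 1, 1, 1, 1, 1) = 9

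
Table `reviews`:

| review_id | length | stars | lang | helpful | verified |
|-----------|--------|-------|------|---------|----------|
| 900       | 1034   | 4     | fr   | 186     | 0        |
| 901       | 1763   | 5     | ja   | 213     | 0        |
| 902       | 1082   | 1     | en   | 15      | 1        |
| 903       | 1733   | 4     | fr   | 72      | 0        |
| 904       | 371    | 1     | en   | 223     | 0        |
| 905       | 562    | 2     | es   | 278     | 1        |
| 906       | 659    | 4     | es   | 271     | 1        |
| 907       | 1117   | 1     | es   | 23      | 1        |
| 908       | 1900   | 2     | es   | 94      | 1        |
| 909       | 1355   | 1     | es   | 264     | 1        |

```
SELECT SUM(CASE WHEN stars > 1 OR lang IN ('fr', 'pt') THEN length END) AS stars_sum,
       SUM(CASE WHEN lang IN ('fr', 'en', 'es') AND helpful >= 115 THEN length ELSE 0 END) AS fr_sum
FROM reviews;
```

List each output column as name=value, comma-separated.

[stars_sum: stars > 1 OR lang IN ('fr', 'pt')]
review_id=900: ✓ → 1034
review_id=901: ✓ → 1763
review_id=902: ✗
review_id=903: ✓ → 1733
review_id=904: ✗
review_id=905: ✓ → 562
review_id=906: ✓ → 659
review_id=907: ✗
review_id=908: ✓ → 1900
review_id=909: ✗
stars_sum = 1034 + 1763 + 1733 + 562 + 659 + 1900 = 7651
—
[fr_sum: lang IN ('fr', 'en', 'es') AND helpful >= 115]
review_id=900: ✓ → 1034
review_id=901: ✗
review_id=902: ✗
review_id=903: ✗
review_id=904: ✓ → 371
review_id=905: ✓ → 562
review_id=906: ✓ → 659
review_id=907: ✗
review_id=908: ✗
review_id=909: ✓ → 1355
fr_sum = 1034 + 371 + 562 + 659 + 1355 = 3981

stars_sum=7651, fr_sum=3981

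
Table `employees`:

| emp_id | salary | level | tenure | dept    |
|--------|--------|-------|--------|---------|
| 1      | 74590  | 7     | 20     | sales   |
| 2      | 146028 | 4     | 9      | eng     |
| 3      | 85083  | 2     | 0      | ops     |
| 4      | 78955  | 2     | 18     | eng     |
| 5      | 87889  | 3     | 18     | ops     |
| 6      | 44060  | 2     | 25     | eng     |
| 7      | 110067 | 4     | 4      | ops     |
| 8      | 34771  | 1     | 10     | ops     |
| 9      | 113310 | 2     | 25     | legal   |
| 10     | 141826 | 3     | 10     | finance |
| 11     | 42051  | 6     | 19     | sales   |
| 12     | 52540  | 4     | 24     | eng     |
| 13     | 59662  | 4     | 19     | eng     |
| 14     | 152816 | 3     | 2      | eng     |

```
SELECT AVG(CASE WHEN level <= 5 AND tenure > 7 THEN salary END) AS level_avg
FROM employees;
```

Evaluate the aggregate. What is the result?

84337.8888888889

emp_id=1: ✗
emp_id=2: ✓ → 146028
emp_id=3: ✗
emp_id=4: ✓ → 78955
emp_id=5: ✓ → 87889
emp_id=6: ✓ → 44060
emp_id=7: ✗
emp_id=8: ✓ → 34771
emp_id=9: ✓ → 113310
emp_id=10: ✓ → 141826
emp_id=11: ✗
emp_id=12: ✓ → 52540
emp_id=13: ✓ → 59662
emp_id=14: ✗
level_avg = (146028 + 78955 + 87889 + 44060 + 34771 + 113310 + 141826 + 52540 + 59662) / 9 = 84337.8888888889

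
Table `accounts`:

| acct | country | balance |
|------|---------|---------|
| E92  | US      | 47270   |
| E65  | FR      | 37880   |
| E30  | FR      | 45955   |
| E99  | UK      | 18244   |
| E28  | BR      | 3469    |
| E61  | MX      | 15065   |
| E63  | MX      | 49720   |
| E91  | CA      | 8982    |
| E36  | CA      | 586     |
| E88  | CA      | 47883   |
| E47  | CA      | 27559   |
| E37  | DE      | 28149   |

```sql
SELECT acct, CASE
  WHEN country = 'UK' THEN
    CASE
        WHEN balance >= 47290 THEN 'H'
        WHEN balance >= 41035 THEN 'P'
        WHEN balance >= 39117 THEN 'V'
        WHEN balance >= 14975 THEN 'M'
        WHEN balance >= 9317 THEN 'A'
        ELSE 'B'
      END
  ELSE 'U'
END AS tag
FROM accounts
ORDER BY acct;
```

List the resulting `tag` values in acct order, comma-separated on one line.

acct=E28: country='BR' → outer ELSE → U
acct=E30: country='FR' → outer ELSE → U
acct=E36: country='CA' → outer ELSE → U
acct=E37: country='DE' → outer ELSE → U
acct=E47: country='CA' → outer ELSE → U
acct=E61: country='MX' → outer ELSE → U
acct=E63: country='MX' → outer ELSE → U
acct=E65: country='FR' → outer ELSE → U
acct=E88: country='CA' → outer ELSE → U
acct=E91: country='CA' → outer ELSE → U
acct=E92: country='US' → outer ELSE → U
acct=E99: country='UK' → inner[balance >= 14975] → M

U, U, U, U, U, U, U, U, U, U, U, M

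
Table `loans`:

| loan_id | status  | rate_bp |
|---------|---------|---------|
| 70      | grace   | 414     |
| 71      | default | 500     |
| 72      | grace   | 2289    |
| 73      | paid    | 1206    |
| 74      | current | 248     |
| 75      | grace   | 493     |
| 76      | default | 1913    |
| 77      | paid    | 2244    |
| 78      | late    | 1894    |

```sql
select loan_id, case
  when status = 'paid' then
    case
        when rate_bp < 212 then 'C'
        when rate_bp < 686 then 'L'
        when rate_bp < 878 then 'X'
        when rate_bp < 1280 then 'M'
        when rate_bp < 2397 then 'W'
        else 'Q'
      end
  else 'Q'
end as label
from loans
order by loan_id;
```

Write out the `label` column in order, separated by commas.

Q, Q, Q, M, Q, Q, Q, W, Q

loan_id=70: status='grace' → outer ELSE → Q
loan_id=71: status='default' → outer ELSE → Q
loan_id=72: status='grace' → outer ELSE → Q
loan_id=73: status='paid' → inner[rate_bp < 1280] → M
loan_id=74: status='current' → outer ELSE → Q
loan_id=75: status='grace' → outer ELSE → Q
loan_id=76: status='default' → outer ELSE → Q
loan_id=77: status='paid' → inner[rate_bp < 2397] → W
loan_id=78: status='late' → outer ELSE → Q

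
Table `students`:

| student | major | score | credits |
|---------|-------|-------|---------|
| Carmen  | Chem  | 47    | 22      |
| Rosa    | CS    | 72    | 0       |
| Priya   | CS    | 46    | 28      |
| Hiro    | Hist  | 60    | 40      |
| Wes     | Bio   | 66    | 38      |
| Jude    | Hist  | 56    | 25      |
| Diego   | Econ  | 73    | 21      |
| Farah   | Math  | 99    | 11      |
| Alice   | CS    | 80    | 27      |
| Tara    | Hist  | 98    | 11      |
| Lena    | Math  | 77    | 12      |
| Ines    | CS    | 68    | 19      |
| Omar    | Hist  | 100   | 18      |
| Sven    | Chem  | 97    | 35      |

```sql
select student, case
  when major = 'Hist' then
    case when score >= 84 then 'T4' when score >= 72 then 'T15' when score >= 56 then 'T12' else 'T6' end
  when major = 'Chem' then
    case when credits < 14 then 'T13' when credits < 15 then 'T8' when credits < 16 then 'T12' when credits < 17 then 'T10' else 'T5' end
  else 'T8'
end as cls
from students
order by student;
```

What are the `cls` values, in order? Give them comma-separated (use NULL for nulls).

T8, T5, T8, T8, T12, T8, T12, T8, T4, T8, T8, T5, T4, T8

student=Alice: major='CS' → outer ELSE → T8
student=Carmen: major='Chem' → inner[ELSE] → T5
student=Diego: major='Econ' → outer ELSE → T8
student=Farah: major='Math' → outer ELSE → T8
student=Hiro: major='Hist' → inner[score >= 56] → T12
student=Ines: major='CS' → outer ELSE → T8
student=Jude: major='Hist' → inner[score >= 56] → T12
student=Lena: major='Math' → outer ELSE → T8
student=Omar: major='Hist' → inner[score >= 84] → T4
student=Priya: major='CS' → outer ELSE → T8
student=Rosa: major='CS' → outer ELSE → T8
student=Sven: major='Chem' → inner[ELSE] → T5
student=Tara: major='Hist' → inner[score >= 84] → T4
student=Wes: major='Bio' → outer ELSE → T8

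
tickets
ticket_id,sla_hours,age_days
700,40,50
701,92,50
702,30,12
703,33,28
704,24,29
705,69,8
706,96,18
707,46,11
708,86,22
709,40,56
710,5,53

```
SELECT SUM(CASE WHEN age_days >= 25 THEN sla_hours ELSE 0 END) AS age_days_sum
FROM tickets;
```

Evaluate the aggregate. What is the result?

ticket_id=700: ✓ → 40
ticket_id=701: ✓ → 92
ticket_id=702: ✗
ticket_id=703: ✓ → 33
ticket_id=704: ✓ → 24
ticket_id=705: ✗
ticket_id=706: ✗
ticket_id=707: ✗
ticket_id=708: ✗
ticket_id=709: ✓ → 40
ticket_id=710: ✓ → 5
age_days_sum = 40 + 92 + 33 + 24 + 40 + 5 = 234

234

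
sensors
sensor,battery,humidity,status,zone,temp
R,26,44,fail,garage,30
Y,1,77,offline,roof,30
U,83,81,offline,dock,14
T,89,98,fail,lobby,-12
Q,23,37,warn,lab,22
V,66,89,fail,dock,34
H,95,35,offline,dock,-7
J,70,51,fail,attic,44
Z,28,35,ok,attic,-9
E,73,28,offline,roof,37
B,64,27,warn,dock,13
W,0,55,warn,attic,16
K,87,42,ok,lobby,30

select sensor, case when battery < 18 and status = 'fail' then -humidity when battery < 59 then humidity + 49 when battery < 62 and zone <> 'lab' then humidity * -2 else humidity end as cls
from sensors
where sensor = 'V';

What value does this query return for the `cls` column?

sensor = V: battery=66, humidity=89, status=fail, zone=dock, temp=34.
battery < 18 and status = 'fail' → false
battery < 59 → false
battery < 62 and zone <> 'lab' → false
No prior WHEN matched → ELSE → 89

89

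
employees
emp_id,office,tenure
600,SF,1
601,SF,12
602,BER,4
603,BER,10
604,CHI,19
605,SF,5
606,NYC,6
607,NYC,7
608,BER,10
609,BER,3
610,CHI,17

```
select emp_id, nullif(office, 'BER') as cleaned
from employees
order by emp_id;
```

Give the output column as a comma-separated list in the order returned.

SF, SF, NULL, NULL, CHI, SF, NYC, NYC, NULL, NULL, CHI

emp_id=600: office=SF vs BER: differ → SF
emp_id=601: office=SF vs BER: differ → SF
emp_id=602: office=BER vs BER: equal → NULL
emp_id=603: office=BER vs BER: equal → NULL
emp_id=604: office=CHI vs BER: differ → CHI
emp_id=605: office=SF vs BER: differ → SF
emp_id=606: office=NYC vs BER: differ → NYC
emp_id=607: office=NYC vs BER: differ → NYC
emp_id=608: office=BER vs BER: equal → NULL
emp_id=609: office=BER vs BER: equal → NULL
emp_id=610: office=CHI vs BER: differ → CHI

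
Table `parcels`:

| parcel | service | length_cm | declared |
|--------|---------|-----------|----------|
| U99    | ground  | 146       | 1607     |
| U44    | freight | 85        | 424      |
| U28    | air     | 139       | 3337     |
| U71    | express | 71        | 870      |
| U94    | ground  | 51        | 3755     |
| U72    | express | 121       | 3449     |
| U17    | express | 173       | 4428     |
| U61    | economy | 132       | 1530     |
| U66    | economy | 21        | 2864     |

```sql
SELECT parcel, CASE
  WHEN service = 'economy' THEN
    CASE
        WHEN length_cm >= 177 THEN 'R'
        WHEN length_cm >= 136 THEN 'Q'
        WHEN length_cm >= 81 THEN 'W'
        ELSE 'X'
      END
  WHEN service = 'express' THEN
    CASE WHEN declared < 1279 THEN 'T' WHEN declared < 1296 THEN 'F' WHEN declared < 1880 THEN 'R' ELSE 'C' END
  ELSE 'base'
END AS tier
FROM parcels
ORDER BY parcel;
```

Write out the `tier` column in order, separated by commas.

C, base, base, W, X, T, C, base, base

parcel=U17: service='express' → inner[ELSE] → C
parcel=U28: service='air' → outer ELSE → base
parcel=U44: service='freight' → outer ELSE → base
parcel=U61: service='economy' → inner[length_cm >= 81] → W
parcel=U66: service='economy' → inner[ELSE] → X
parcel=U71: service='express' → inner[declared < 1279] → T
parcel=U72: service='express' → inner[ELSE] → C
parcel=U94: service='ground' → outer ELSE → base
parcel=U99: service='ground' → outer ELSE → base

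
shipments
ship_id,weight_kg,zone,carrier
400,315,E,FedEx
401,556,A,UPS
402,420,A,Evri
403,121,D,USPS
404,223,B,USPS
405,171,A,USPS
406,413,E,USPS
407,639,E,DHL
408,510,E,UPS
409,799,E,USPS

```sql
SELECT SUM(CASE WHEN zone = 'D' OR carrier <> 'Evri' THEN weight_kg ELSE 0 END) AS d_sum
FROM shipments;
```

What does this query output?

ship_id=400: ✓ → 315
ship_id=401: ✓ → 556
ship_id=402: ✗
ship_id=403: ✓ → 121
ship_id=404: ✓ → 223
ship_id=405: ✓ → 171
ship_id=406: ✓ → 413
ship_id=407: ✓ → 639
ship_id=408: ✓ → 510
ship_id=409: ✓ → 799
d_sum = 315 + 556 + 121 + 223 + 171 + 413 + 639 + 510 + 799 = 3747

3747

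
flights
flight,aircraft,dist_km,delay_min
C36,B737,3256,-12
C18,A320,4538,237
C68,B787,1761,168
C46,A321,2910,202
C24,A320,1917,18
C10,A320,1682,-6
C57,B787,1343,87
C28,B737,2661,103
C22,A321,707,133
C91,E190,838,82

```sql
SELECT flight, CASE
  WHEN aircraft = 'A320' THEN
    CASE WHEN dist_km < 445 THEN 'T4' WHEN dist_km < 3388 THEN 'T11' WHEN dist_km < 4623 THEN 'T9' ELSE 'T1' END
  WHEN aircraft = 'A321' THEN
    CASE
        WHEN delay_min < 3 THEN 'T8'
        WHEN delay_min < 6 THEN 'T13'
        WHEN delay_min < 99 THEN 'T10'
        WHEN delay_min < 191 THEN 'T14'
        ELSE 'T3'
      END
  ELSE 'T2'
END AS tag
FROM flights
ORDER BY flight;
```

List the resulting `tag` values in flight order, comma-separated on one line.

flight=C10: aircraft='A320' → inner[dist_km < 3388] → T11
flight=C18: aircraft='A320' → inner[dist_km < 4623] → T9
flight=C22: aircraft='A321' → inner[delay_min < 191] → T14
flight=C24: aircraft='A320' → inner[dist_km < 3388] → T11
flight=C28: aircraft='B737' → outer ELSE → T2
flight=C36: aircraft='B737' → outer ELSE → T2
flight=C46: aircraft='A321' → inner[ELSE] → T3
flight=C57: aircraft='B787' → outer ELSE → T2
flight=C68: aircraft='B787' → outer ELSE → T2
flight=C91: aircraft='E190' → outer ELSE → T2

T11, T9, T14, T11, T2, T2, T3, T2, T2, T2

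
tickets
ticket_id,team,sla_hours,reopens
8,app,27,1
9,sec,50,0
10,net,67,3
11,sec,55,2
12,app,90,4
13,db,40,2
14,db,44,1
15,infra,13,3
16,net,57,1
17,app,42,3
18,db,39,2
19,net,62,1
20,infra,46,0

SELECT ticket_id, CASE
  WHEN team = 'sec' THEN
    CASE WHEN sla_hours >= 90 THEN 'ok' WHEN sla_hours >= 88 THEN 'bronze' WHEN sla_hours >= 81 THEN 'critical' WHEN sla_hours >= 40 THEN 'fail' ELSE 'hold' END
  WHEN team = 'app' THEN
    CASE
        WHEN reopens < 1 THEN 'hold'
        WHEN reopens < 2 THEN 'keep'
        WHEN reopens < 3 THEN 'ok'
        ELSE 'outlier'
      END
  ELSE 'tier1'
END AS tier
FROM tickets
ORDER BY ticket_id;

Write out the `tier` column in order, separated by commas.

ticket_id=8: team='app' → inner[reopens < 2] → keep
ticket_id=9: team='sec' → inner[sla_hours >= 40] → fail
ticket_id=10: team='net' → outer ELSE → tier1
ticket_id=11: team='sec' → inner[sla_hours >= 40] → fail
ticket_id=12: team='app' → inner[ELSE] → outlier
ticket_id=13: team='db' → outer ELSE → tier1
ticket_id=14: team='db' → outer ELSE → tier1
ticket_id=15: team='infra' → outer ELSE → tier1
ticket_id=16: team='net' → outer ELSE → tier1
ticket_id=17: team='app' → inner[ELSE] → outlier
ticket_id=18: team='db' → outer ELSE → tier1
ticket_id=19: team='net' → outer ELSE → tier1
ticket_id=20: team='infra' → outer ELSE → tier1

keep, fail, tier1, fail, outlier, tier1, tier1, tier1, tier1, outlier, tier1, tier1, tier1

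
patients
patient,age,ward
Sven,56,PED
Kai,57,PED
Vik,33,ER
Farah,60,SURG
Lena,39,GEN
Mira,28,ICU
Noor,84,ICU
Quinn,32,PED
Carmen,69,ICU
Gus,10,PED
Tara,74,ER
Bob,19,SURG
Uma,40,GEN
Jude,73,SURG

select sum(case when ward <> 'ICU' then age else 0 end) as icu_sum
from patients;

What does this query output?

493

patient=Sven: ✓ → 56
patient=Kai: ✓ → 57
patient=Vik: ✓ → 33
patient=Farah: ✓ → 60
patient=Lena: ✓ → 39
patient=Mira: ✗
patient=Noor: ✗
patient=Quinn: ✓ → 32
patient=Carmen: ✗
patient=Gus: ✓ → 10
patient=Tara: ✓ → 74
patient=Bob: ✓ → 19
patient=Uma: ✓ → 40
patient=Jude: ✓ → 73
icu_sum = 56 + 57 + 33 + 60 + 39 + 32 + 10 + 74 + 19 + 40 + 73 = 493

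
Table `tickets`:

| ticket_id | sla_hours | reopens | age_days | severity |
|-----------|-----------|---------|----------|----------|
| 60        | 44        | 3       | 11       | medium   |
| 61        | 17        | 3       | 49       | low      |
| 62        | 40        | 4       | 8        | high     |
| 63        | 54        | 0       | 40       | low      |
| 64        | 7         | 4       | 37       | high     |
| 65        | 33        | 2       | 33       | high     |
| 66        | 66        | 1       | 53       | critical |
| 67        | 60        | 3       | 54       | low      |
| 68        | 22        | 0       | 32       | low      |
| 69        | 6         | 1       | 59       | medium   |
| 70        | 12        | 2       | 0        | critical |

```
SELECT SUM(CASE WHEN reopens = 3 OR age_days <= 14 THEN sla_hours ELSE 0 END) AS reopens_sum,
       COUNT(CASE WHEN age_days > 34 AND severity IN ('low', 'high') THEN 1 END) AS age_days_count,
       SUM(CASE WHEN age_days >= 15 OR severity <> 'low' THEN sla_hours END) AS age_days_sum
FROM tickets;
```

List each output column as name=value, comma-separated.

[reopens_sum: reopens = 3 OR age_days <= 14]
ticket_id=60: ✓ → 44
ticket_id=61: ✓ → 17
ticket_id=62: ✓ → 40
ticket_id=63: ✗
ticket_id=64: ✗
ticket_id=65: ✗
ticket_id=66: ✗
ticket_id=67: ✓ → 60
ticket_id=68: ✗
ticket_id=69: ✗
ticket_id=70: ✓ → 12
reopens_sum = 44 + 17 + 40 + 60 + 12 = 173
—
[age_days_count: age_days > 34 AND severity IN ('low', 'high')]
ticket_id=60: ✗
ticket_id=61: ✓ → 1
ticket_id=62: ✗
ticket_id=63: ✓ → 1
ticket_id=64: ✓ → 1
ticket_id=65: ✗
ticket_id=66: ✗
ticket_id=67: ✓ → 1
ticket_id=68: ✗
ticket_id=69: ✗
ticket_id=70: ✗
age_days_count = COUNT(1, 1, 1, 1) = 4
—
[age_days_sum: age_days >= 15 OR severity <> 'low']
ticket_id=60: ✓ → 44
ticket_id=61: ✓ → 17
ticket_id=62: ✓ → 40
ticket_id=63: ✓ → 54
ticket_id=64: ✓ → 7
ticket_id=65: ✓ → 33
ticket_id=66: ✓ → 66
ticket_id=67: ✓ → 60
ticket_id=68: ✓ → 22
ticket_id=69: ✓ → 6
ticket_id=70: ✓ → 12
age_days_sum = 44 + 17 + 40 + 54 + 7 + 33 + 66 + 60 + 22 + 6 + 12 = 361

reopens_sum=173, age_days_count=4, age_days_sum=361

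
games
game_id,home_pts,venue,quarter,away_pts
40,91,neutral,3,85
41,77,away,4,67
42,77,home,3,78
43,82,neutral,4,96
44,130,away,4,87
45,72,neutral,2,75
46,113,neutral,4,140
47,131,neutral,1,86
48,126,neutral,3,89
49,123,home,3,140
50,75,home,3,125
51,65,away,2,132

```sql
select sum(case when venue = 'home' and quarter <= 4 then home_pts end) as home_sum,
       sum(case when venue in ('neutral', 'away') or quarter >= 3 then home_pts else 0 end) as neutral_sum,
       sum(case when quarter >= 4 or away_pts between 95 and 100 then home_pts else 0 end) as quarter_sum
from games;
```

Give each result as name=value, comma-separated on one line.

[home_sum: venue = 'home' and quarter <= 4]
game_id=40: ✗
game_id=41: ✗
game_id=42: ✓ → 77
game_id=43: ✗
game_id=44: ✗
game_id=45: ✗
game_id=46: ✗
game_id=47: ✗
game_id=48: ✗
game_id=49: ✓ → 123
game_id=50: ✓ → 75
game_id=51: ✗
home_sum = 77 + 123 + 75 = 275
—
[neutral_sum: venue in ('neutral', 'away') or quarter >= 3]
game_id=40: ✓ → 91
game_id=41: ✓ → 77
game_id=42: ✓ → 77
game_id=43: ✓ → 82
game_id=44: ✓ → 130
game_id=45: ✓ → 72
game_id=46: ✓ → 113
game_id=47: ✓ → 131
game_id=48: ✓ → 126
game_id=49: ✓ → 123
game_id=50: ✓ → 75
game_id=51: ✓ → 65
neutral_sum = 91 + 77 + 77 + 82 + 130 + 72 + 113 + 131 + 126 + 123 + 75 + 65 = 1162
—
[quarter_sum: quarter >= 4 or away_pts between 95 and 100]
game_id=40: ✗
game_id=41: ✓ → 77
game_id=42: ✗
game_id=43: ✓ → 82
game_id=44: ✓ → 130
game_id=45: ✗
game_id=46: ✓ → 113
game_id=47: ✗
game_id=48: ✗
game_id=49: ✗
game_id=50: ✗
game_id=51: ✗
quarter_sum = 77 + 82 + 130 + 113 = 402

home_sum=275, neutral_sum=1162, quarter_sum=402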